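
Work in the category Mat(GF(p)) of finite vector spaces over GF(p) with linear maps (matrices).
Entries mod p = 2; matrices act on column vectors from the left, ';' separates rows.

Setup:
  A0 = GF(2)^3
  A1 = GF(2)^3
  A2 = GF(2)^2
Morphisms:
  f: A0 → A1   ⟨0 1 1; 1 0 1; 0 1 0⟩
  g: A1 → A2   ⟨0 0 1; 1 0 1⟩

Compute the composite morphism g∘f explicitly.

  e0=[1,0,0] f→[0,1,0] g→[0,0]
  e1=[0,1,0] f→[1,0,1] g→[1,0]
  e2=[0,0,1] f→[1,1,0] g→[0,1]
result: ⟨0 1 0; 0 0 1⟩

Answer: ⟨0 1 0; 0 0 1⟩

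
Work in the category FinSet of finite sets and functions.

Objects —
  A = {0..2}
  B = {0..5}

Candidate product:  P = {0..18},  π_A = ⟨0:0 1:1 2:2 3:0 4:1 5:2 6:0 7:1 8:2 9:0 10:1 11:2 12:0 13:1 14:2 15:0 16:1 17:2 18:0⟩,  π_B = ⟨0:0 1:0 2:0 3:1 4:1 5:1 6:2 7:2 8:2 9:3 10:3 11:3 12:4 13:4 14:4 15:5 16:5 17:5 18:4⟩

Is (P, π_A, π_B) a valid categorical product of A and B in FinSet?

Answer: NOT A VALID PRODUCT — |P|=19 ≠ |A|·|B|=18

Derivation:
|A|·|B| = 3·6 = 18;  |P| = 19
  → cardinalities differ; no bijection possible.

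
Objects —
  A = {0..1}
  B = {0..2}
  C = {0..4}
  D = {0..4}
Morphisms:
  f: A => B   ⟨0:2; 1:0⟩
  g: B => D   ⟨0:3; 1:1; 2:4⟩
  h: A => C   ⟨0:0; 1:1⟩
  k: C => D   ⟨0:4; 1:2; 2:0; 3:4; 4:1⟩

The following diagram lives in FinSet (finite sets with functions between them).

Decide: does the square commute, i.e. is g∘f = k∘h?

Path 1 = f;g:
  0 f=>2 g=>4
  1 f=>0 g=>3
  ⟦path⟧₁ = ⟨0:4; 1:3⟩
Path 2 = h;k:
  0 h=>0 k=>4
  1 h=>1 k=>2
  ⟦path⟧₂ = ⟨0:4; 1:2⟩
Equal? NO — does not commute

Answer: DOES NOT COMMUTE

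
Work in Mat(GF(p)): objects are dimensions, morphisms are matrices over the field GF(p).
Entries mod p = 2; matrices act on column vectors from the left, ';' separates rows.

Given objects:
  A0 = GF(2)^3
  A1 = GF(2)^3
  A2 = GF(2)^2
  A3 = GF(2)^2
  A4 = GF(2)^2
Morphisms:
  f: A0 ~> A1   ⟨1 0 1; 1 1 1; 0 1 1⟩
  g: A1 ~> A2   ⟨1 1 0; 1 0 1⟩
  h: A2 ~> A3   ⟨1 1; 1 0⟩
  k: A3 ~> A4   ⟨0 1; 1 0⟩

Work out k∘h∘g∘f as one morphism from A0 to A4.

  e0=(1,0,0) f~>(1,1,0) g~>(0,1) h~>(1,0) k~>(0,1)
  e1=(0,1,0) f~>(0,1,1) g~>(1,1) h~>(0,1) k~>(1,0)
  e2=(0,0,1) f~>(1,1,1) g~>(0,0) h~>(0,0) k~>(0,0)
⟦path⟧: ⟨0 1 0; 1 0 0⟩

Answer: ⟨0 1 0; 1 0 0⟩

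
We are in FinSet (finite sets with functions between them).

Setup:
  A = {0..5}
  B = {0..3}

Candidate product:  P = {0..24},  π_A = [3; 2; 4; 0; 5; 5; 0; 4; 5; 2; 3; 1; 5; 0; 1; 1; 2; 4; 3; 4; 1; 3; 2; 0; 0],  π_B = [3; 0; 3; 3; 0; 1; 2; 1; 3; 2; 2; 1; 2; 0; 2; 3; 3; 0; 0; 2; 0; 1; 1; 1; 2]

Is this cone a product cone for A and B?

Answer: NOT A VALID PRODUCT — |P|=25 ≠ |A|·|B|=24

Work:
|A|·|B| = 6·4 = 24;  |P| = 25
  → cardinalities differ; no bijection possible.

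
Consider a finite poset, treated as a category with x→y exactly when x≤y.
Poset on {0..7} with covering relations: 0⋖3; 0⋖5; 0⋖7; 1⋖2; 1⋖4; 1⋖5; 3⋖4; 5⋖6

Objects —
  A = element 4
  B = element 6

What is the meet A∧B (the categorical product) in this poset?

Common predecessors of 4,6: {0,1}
  maximal lower bounds 0 and 1 are incomparable: neither 0⊑1 nor 1⊑0
→ no greatest lower bound exists

Answer: NO MEET EXISTS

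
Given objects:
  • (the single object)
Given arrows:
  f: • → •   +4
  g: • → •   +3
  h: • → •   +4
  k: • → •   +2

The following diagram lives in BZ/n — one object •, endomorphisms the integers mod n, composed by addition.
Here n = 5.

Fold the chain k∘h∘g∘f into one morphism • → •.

  0 +4≡4 +3≡2 +4≡1 +2≡3  (mod 5)
result: +3

Answer: +3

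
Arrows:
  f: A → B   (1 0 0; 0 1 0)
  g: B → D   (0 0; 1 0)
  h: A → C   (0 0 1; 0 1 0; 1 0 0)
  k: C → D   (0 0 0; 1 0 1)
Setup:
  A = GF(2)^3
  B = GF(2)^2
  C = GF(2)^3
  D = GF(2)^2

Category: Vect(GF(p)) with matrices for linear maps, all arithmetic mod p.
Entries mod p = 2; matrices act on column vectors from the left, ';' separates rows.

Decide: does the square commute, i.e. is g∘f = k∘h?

Answer: DOES NOT COMMUTE

Derivation:
Path 1 = f;g:
  e0=⟨1,0,0⟩ f→⟨1,0⟩ g→⟨0,1⟩
  e1=⟨0,1,0⟩ f→⟨0,1⟩ g→⟨0,0⟩
  e2=⟨0,0,1⟩ f→⟨0,0⟩ g→⟨0,0⟩
  ⟦path⟧₁ = (0 0 0; 1 0 0)
Path 2 = h;k:
  e0=⟨1,0,0⟩ h→⟨0,0,1⟩ k→⟨0,1⟩
  e1=⟨0,1,0⟩ h→⟨0,1,0⟩ k→⟨0,0⟩
  e2=⟨0,0,1⟩ h→⟨1,0,0⟩ k→⟨0,1⟩
  ⟦path⟧₂ = (0 0 0; 1 0 1)
Equal? differ; not commutative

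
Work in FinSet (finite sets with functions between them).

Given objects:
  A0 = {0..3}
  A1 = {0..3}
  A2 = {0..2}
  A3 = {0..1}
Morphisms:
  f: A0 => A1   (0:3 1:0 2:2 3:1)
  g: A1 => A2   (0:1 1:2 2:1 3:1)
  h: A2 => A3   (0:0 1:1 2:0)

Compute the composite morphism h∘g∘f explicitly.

Answer: (0:1 1:1 2:1 3:0)

Work:
  0 f=>3 g=>1 h=>1
  1 f=>0 g=>1 h=>1
  2 f=>2 g=>1 h=>1
  3 f=>1 g=>2 h=>0
⟦path⟧: (0:1 1:1 2:1 3:0)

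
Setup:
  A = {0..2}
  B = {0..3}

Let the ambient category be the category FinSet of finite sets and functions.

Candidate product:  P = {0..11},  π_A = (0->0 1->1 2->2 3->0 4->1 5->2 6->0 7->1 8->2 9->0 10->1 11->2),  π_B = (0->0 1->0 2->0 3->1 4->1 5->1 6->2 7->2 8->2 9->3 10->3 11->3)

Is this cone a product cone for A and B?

|A|·|B| = 3·4 = 12;  |P| = 12
Check the pairing map k ↦ (π_A(k), π_B(k)):
  0 -> (0,0)
  1 -> (1,0)
  2 -> (2,0)
  3 -> (0,1)
  4 -> (1,1)
  5 -> (2,1)
  6 -> (0,2)
  7 -> (1,2)
  8 -> (2,2)
  9 -> (0,3)
  10 -> (1,3)
  11 -> (2,3)
distinct pairs in image: 12 / 12 needed
  → bijection onto A×B; projections well-typed.

Answer: VALID PRODUCT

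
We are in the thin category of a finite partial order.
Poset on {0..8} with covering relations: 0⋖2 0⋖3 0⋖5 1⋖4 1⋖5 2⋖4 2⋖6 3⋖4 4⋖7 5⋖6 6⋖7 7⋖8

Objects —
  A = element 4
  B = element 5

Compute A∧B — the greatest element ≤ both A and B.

Answer: NO MEET EXISTS

Work:
{x : x≤A ∧ x≤B} = {0,1}  (A=4, B=5)
  maximal lower bounds 0 and 1 are incomparable: neither 0≤1 nor 1≤0
→ no greatest lower bound exists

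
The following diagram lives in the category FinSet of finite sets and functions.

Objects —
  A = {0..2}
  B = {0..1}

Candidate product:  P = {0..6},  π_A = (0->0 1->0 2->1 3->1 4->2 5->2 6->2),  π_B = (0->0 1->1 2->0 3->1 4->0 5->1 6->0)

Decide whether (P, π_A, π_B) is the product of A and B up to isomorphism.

|A|·|B| = 3·2 = 6;  |P| = 7
  → cardinalities differ; no bijection possible.

Answer: NOT A VALID PRODUCT — |P|=7 ≠ |A|·|B|=6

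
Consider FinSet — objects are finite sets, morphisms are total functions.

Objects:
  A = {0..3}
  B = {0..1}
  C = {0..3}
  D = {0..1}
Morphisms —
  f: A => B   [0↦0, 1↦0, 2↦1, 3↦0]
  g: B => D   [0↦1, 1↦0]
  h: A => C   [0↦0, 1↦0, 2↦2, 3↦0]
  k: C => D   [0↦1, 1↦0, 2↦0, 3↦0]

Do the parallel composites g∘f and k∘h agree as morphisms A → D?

1) trace f;g:
  0 f=>0 g=>1
  1 f=>0 g=>1
  2 f=>1 g=>0
  3 f=>0 g=>1
  ⟦path⟧₁ = [0↦1, 1↦1, 2↦0, 3↦1]
2) trace h;k:
  0 h=>0 k=>1
  1 h=>0 k=>1
  2 h=>2 k=>0
  3 h=>0 k=>1
  ⟦path⟧₂ = [0↦1, 1↦1, 2↦0, 3↦1]
Equal? equal; square commutes

Answer: COMMUTES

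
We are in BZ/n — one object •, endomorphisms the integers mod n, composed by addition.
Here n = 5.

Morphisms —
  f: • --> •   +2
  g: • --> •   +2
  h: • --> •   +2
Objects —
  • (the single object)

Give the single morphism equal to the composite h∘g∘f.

Answer: +1

Trace:
  0 +2≡2 +2≡4 +2≡1  (mod 5)
composite: +1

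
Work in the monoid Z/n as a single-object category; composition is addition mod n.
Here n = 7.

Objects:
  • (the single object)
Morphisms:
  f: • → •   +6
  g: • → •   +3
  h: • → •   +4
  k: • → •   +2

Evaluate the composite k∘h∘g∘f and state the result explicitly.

  0 +6≡6 +3≡2 +4≡6 +2≡1  (mod 7)
⟦path⟧: +1

Answer: +1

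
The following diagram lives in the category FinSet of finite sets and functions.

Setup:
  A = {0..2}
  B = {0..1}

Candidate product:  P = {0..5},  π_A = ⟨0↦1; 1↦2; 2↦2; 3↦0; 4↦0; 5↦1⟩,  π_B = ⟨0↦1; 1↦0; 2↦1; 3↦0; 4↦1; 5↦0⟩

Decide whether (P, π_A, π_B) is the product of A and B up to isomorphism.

|A|·|B| = 3·2 = 6;  |P| = 6
Check the pairing map k ↦ (π_A(k), π_B(k)):
  0 ↦ (1,1)
  1 ↦ (2,0)
  2 ↦ (2,1)
  3 ↦ (0,0)
  4 ↦ (0,1)
  5 ↦ (1,0)
distinct pairs in image: 6 / 6 needed
  → bijection onto A×B; projections well-typed.

Answer: VALID PRODUCT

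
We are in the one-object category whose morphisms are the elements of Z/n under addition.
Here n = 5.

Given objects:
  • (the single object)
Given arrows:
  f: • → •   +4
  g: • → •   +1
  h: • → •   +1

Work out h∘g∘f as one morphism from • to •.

  0 +4≡4 +1≡0 +1≡1  (mod 5)
⟦path⟧: +1

Answer: +1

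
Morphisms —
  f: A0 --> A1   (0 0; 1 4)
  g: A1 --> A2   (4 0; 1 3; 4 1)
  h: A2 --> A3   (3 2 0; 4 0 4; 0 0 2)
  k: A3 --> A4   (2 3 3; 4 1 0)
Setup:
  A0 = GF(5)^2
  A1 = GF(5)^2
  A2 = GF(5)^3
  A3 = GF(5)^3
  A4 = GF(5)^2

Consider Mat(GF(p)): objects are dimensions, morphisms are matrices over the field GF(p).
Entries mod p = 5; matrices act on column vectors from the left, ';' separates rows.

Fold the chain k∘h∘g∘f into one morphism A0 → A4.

  e0=(1,0) f-->(0,1) g-->(0,3,1) h-->(1,4,2) k-->(0,3)
  e1=(0,1) f-->(0,4) g-->(0,2,4) h-->(4,1,3) k-->(0,2)
composite: (0 0; 3 2)

Answer: (0 0; 3 2)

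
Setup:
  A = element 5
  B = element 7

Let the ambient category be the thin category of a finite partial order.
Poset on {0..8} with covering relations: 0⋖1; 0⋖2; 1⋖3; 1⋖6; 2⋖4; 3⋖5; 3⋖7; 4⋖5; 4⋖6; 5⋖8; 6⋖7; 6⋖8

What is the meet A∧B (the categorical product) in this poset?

Answer: NO MEET EXISTS

Work:
Common predecessors of 5,7: {0,1,2,3,4}
  maximal lower bounds 3 and 4 are incomparable: neither 3≤4 nor 4≤3
→ no greatest lower bound exists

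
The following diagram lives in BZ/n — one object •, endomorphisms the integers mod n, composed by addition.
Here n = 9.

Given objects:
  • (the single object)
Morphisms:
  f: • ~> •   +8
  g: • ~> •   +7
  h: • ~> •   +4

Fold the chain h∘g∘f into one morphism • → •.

Answer: +1

Work:
  0 +8≡8 +7≡6 +4≡1  (mod 9)
result: +1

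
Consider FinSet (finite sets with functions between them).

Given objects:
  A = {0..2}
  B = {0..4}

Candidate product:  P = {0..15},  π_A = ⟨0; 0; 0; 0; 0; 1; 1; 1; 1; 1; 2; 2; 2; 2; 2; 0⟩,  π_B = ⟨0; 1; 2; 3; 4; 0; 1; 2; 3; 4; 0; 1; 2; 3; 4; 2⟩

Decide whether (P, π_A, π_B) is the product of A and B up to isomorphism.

|A|·|B| = 3·5 = 15;  |P| = 16
  → cardinalities differ; no bijection possible.

Answer: NOT A VALID PRODUCT — |P|=16 ≠ |A|·|B|=15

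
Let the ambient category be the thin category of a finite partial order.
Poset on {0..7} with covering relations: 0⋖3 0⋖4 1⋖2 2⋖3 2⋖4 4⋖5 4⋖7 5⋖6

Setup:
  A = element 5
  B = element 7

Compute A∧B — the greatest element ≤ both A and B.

Lower bounds of A=5 and B=7: {0,1,2,4}
  0 ≤ 4
  1 ≤ 4
  2 ≤ 4
  4 ≤ 4
glb = 4

Answer: A∧B = 4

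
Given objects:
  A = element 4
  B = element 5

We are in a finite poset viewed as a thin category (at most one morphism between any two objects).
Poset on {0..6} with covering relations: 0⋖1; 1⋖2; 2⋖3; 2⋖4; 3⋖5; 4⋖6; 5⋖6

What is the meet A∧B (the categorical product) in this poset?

Lower bounds of A=4 and B=5: {0,1,2}
  0 <= 2
  1 <= 2
  2 <= 2
glb = 2

Answer: A∧B = 2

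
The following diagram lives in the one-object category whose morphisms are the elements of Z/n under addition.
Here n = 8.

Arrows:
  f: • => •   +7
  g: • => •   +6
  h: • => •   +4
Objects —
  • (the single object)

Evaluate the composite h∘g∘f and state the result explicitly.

  0 +7≡7 +6≡5 +4≡1  (mod 8)
composite: +1

Answer: +1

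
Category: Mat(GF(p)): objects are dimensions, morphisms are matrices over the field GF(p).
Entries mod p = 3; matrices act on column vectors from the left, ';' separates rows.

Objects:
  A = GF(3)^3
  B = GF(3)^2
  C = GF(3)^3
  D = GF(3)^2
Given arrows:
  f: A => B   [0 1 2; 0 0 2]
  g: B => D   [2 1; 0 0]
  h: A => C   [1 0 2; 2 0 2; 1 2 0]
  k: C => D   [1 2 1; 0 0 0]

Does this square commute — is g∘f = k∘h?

Answer: COMMUTES

Trace:
Along f;g (path 1):
  e0=(1,0,0) f=>(0,0) g=>(0,0)
  e1=(0,1,0) f=>(1,0) g=>(2,0)
  e2=(0,0,1) f=>(2,2) g=>(0,0)
  composite₁ = [0 2 0; 0 0 0]
Along h;k (path 2):
  e0=(1,0,0) h=>(1,2,1) k=>(0,0)
  e1=(0,1,0) h=>(0,0,2) k=>(2,0)
  e2=(0,0,1) h=>(2,2,0) k=>(0,0)
  composite₂ = [0 2 0; 0 0 0]
Equal? same morphism ✓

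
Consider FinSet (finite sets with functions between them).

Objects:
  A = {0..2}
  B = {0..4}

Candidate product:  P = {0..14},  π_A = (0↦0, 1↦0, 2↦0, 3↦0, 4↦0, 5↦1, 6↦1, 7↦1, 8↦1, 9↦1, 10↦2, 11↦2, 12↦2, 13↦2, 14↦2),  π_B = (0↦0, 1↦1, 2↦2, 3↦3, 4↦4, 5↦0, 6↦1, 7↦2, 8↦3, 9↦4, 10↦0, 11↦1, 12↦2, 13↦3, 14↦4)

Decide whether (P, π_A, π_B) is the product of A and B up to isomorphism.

|A|·|B| = 3·5 = 15;  |P| = 15
Check the pairing map k ↦ (π_A(k), π_B(k)):
  0 ↦ (0,0)
  1 ↦ (0,1)
  2 ↦ (0,2)
  3 ↦ (0,3)
  4 ↦ (0,4)
  5 ↦ (1,0)
  6 ↦ (1,1)
  7 ↦ (1,2)
  8 ↦ (1,3)
  9 ↦ (1,4)
  10 ↦ (2,0)
  11 ↦ (2,1)
  12 ↦ (2,2)
  13 ↦ (2,3)
  14 ↦ (2,4)
distinct pairs in image: 15 / 15 needed
  → bijection onto A×B; projections well-typed.

Answer: VALID PRODUCT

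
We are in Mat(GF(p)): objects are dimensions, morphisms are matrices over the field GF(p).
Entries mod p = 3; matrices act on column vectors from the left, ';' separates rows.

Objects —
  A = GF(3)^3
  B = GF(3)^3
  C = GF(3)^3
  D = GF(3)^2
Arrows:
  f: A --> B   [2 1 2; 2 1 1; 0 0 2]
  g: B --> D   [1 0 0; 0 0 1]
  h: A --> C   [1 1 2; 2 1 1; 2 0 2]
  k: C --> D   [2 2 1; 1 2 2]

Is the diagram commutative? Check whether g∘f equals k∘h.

Along f;g (path 1):
  e0=(1,0,0) f-->(2,2,0) g-->(2,0)
  e1=(0,1,0) f-->(1,1,0) g-->(1,0)
  e2=(0,0,1) f-->(2,1,2) g-->(2,2)
  result₁ = [2 1 2; 0 0 2]
Along h;k (path 2):
  e0=(1,0,0) h-->(1,2,2) k-->(2,0)
  e1=(0,1,0) h-->(1,1,0) k-->(1,0)
  e2=(0,0,1) h-->(2,1,2) k-->(2,2)
  result₂ = [2 1 2; 0 0 2]
Equal? equal; square commutes

Answer: COMMUTES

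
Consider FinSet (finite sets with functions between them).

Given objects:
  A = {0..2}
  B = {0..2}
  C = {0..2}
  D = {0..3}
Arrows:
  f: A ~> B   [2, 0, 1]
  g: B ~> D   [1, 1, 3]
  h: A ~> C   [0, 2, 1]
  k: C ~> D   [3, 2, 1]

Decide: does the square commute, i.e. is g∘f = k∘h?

1) trace f;g:
  0 f~>2 g~>3
  1 f~>0 g~>1
  2 f~>1 g~>1
  composite₁ = [3, 1, 1]
2) trace h;k:
  0 h~>0 k~>3
  1 h~>2 k~>1
  2 h~>1 k~>2
  composite₂ = [3, 1, 2]
Equal? distinct morphisms ✗

Answer: DOES NOT COMMUTE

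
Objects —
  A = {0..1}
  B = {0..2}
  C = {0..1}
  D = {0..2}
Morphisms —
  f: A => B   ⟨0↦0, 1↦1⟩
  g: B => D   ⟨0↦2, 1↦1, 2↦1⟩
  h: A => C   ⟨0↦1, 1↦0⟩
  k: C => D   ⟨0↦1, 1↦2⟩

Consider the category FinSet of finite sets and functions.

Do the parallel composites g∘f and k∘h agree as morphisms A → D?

Answer: COMMUTES

Derivation:
1) trace f;g:
  0 f=>0 g=>2
  1 f=>1 g=>1
  result₁ = ⟨0↦2, 1↦1⟩
2) trace h;k:
  0 h=>1 k=>2
  1 h=>0 k=>1
  result₂ = ⟨0↦2, 1↦1⟩
Equal? equal; square commutes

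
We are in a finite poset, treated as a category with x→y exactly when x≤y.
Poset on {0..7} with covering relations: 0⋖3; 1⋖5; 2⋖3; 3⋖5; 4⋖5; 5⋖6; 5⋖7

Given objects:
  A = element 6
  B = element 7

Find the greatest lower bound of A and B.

Lower bounds of A=6 and B=7: {0,1,2,3,4,5}
  0 ≤ 5
  1 ≤ 5
  2 ≤ 5
  3 ≤ 5
  4 ≤ 5
  5 ≤ 5
glb = 5

Answer: A∧B = 5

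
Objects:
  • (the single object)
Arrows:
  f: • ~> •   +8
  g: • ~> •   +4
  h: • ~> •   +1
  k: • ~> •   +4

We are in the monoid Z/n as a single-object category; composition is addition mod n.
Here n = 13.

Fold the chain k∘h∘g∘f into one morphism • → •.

  0 +8≡8 +4≡12 +1≡0 +4≡4  (mod 13)
composite: +4

Answer: +4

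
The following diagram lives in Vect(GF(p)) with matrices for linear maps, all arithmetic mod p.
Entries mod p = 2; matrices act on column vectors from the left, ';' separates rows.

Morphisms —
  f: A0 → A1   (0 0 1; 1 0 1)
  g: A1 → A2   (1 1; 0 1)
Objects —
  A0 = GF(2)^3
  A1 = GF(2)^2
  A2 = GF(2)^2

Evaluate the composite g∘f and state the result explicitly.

Answer: (1 0 0; 1 0 1)

Trace:
  e0=⟨1,0,0⟩ f→⟨0,1⟩ g→⟨1,1⟩
  e1=⟨0,1,0⟩ f→⟨0,0⟩ g→⟨0,0⟩
  e2=⟨0,0,1⟩ f→⟨1,1⟩ g→⟨0,1⟩
composite: (1 0 0; 1 0 1)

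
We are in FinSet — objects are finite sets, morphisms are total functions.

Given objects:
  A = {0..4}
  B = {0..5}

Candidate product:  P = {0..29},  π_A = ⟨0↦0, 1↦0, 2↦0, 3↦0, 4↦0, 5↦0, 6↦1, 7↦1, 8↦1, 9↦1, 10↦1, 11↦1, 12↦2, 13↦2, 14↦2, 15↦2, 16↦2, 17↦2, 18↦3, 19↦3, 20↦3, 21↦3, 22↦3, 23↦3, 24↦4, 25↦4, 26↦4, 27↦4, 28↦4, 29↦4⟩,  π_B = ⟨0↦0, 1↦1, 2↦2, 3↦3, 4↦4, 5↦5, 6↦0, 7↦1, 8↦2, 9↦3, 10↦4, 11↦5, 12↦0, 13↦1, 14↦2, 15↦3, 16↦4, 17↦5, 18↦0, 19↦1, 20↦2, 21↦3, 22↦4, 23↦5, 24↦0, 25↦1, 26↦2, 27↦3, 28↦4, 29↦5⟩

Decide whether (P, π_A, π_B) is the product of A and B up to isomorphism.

Answer: VALID PRODUCT

Trace:
|A|·|B| = 5·6 = 30;  |P| = 30
Check the pairing map k ↦ (π_A(k), π_B(k)):
  0 ↦ (0,0)
  1 ↦ (0,1)
  2 ↦ (0,2)
  3 ↦ (0,3)
  4 ↦ (0,4)
  5 ↦ (0,5)
  6 ↦ (1,0)
  7 ↦ (1,1)
  8 ↦ (1,2)
  9 ↦ (1,3)
  10 ↦ (1,4)
  11 ↦ (1,5)
  12 ↦ (2,0)
  13 ↦ (2,1)
  14 ↦ (2,2)
  15 ↦ (2,3)
  16 ↦ (2,4)
  17 ↦ (2,5)
  18 ↦ (3,0)
  19 ↦ (3,1)
  20 ↦ (3,2)
  21 ↦ (3,3)
  22 ↦ (3,4)
  23 ↦ (3,5)
  24 ↦ (4,0)
  25 ↦ (4,1)
  26 ↦ (4,2)
  27 ↦ (4,3)
  28 ↦ (4,4)
  29 ↦ (4,5)
distinct pairs in image: 30 / 30 needed
  → bijection onto A×B; projections well-typed.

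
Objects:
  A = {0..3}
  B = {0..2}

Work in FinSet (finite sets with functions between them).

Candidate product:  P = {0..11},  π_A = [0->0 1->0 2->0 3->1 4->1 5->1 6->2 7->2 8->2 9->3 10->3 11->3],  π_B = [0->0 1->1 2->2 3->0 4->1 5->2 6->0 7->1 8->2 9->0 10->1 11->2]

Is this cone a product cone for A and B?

|A|·|B| = 4·3 = 12;  |P| = 12
Check the pairing map k ↦ (π_A(k), π_B(k)):
  0 -> (0,0)
  1 -> (0,1)
  2 -> (0,2)
  3 -> (1,0)
  4 -> (1,1)
  5 -> (1,2)
  6 -> (2,0)
  7 -> (2,1)
  8 -> (2,2)
  9 -> (3,0)
  10 -> (3,1)
  11 -> (3,2)
distinct pairs in image: 12 / 12 needed
  → bijection onto A×B; projections well-typed.

Answer: VALID PRODUCT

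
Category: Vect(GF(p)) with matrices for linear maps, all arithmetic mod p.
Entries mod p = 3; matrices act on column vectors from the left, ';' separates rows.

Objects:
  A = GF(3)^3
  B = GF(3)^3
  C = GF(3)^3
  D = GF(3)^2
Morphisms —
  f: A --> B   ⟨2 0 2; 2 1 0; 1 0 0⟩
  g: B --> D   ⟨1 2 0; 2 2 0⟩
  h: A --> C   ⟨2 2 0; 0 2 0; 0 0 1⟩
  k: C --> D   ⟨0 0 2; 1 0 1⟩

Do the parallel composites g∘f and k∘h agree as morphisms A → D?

Along f;g (path 1):
  e0=[1,0,0] f-->[2,2,1] g-->[0,2]
  e1=[0,1,0] f-->[0,1,0] g-->[2,2]
  e2=[0,0,1] f-->[2,0,0] g-->[2,1]
  result₁ = ⟨0 2 2; 2 2 1⟩
Along h;k (path 2):
  e0=[1,0,0] h-->[2,0,0] k-->[0,2]
  e1=[0,1,0] h-->[2,2,0] k-->[0,2]
  e2=[0,0,1] h-->[0,0,1] k-->[2,1]
  result₂ = ⟨0 0 2; 2 2 1⟩
Equal? distinct morphisms ✗

Answer: DOES NOT COMMUTE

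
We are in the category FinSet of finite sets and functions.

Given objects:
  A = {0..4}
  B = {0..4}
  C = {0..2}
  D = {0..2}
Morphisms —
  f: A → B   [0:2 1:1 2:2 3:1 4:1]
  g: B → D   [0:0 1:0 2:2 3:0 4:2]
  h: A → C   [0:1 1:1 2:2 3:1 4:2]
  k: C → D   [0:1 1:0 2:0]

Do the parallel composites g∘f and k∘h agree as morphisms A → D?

1) trace f;g:
  0 f→2 g→2
  1 f→1 g→0
  2 f→2 g→2
  3 f→1 g→0
  4 f→1 g→0
  ⟦path⟧₁ = [0:2 1:0 2:2 3:0 4:0]
2) trace h;k:
  0 h→1 k→0
  1 h→1 k→0
  2 h→2 k→0
  3 h→1 k→0
  4 h→2 k→0
  ⟦path⟧₂ = [0:0 1:0 2:0 3:0 4:0]
Equal? NO — does not commute

Answer: DOES NOT COMMUTE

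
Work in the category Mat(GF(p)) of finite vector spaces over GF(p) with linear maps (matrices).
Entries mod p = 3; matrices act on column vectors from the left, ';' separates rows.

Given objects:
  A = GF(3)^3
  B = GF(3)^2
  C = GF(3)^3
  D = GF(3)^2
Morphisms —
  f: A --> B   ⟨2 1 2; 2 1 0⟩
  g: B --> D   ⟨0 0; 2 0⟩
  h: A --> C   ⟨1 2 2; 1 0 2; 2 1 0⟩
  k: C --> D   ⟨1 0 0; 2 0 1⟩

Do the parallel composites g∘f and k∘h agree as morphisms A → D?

1) trace f;g:
  e0=⟨1,0,0⟩ f-->⟨2,2⟩ g-->⟨0,1⟩
  e1=⟨0,1,0⟩ f-->⟨1,1⟩ g-->⟨0,2⟩
  e2=⟨0,0,1⟩ f-->⟨2,0⟩ g-->⟨0,1⟩
  composite₁ = ⟨0 0 0; 1 2 1⟩
2) trace h;k:
  e0=⟨1,0,0⟩ h-->⟨1,1,2⟩ k-->⟨1,1⟩
  e1=⟨0,1,0⟩ h-->⟨2,0,1⟩ k-->⟨2,2⟩
  e2=⟨0,0,1⟩ h-->⟨2,2,0⟩ k-->⟨2,1⟩
  composite₂ = ⟨1 2 2; 1 2 1⟩
Equal? NO — does not commute

Answer: DOES NOT COMMUTE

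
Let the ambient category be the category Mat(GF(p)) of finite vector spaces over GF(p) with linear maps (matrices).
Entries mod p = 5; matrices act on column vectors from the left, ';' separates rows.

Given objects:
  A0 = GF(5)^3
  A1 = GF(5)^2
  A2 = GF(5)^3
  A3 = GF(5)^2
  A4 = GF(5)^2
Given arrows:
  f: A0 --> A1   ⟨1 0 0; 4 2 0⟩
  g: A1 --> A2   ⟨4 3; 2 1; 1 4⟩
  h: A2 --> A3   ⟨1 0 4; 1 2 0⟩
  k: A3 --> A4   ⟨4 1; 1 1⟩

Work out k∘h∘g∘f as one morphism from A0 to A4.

  e0=(1,0,0) f-->(1,4) g-->(1,1,2) h-->(4,3) k-->(4,2)
  e1=(0,1,0) f-->(0,2) g-->(1,2,3) h-->(3,0) k-->(2,3)
  e2=(0,0,1) f-->(0,0) g-->(0,0,0) h-->(0,0) k-->(0,0)
result: ⟨4 2 0; 2 3 0⟩

Answer: ⟨4 2 0; 2 3 0⟩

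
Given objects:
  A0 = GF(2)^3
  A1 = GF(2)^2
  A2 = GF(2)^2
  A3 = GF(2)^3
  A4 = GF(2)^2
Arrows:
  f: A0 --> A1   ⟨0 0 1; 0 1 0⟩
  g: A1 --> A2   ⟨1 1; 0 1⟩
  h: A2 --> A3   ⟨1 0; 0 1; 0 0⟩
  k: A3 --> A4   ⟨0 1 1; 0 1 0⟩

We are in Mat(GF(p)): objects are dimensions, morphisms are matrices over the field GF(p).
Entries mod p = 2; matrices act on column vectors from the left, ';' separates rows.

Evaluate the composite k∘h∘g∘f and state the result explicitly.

Answer: ⟨0 1 0; 0 1 0⟩

Work:
  e0=[1,0,0] f-->[0,0] g-->[0,0] h-->[0,0,0] k-->[0,0]
  e1=[0,1,0] f-->[0,1] g-->[1,1] h-->[1,1,0] k-->[1,1]
  e2=[0,0,1] f-->[1,0] g-->[1,0] h-->[1,0,0] k-->[0,0]
composite: ⟨0 1 0; 0 1 0⟩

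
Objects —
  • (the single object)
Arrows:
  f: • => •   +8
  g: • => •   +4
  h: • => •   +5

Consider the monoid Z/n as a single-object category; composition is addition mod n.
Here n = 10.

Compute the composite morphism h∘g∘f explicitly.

  0 +8≡8 +4≡2 +5≡7  (mod 10)
result: +7

Answer: +7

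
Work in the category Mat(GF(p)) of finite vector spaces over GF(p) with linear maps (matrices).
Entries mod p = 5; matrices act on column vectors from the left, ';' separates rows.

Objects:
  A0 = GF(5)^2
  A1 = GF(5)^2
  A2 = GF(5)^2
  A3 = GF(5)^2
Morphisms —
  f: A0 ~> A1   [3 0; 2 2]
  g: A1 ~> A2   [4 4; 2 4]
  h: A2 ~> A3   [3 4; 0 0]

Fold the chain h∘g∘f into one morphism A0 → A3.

  e0=(1,0) f~>(3,2) g~>(0,4) h~>(1,0)
  e1=(0,1) f~>(0,2) g~>(3,3) h~>(1,0)
result: [1 1; 0 0]

Answer: [1 1; 0 0]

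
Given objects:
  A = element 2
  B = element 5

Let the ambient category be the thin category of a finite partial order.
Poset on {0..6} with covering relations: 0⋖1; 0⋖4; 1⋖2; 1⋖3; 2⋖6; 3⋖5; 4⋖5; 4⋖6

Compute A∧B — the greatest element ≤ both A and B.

Lower bounds of A=2 and B=5: {0,1}
  0 ≤ 1
  1 ≤ 1
glb = 1

Answer: A∧B = 1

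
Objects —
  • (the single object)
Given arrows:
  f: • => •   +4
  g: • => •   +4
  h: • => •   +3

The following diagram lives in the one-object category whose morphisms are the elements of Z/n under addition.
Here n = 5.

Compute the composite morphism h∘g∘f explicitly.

Answer: +1

Trace:
  0 +4≡4 +4≡3 +3≡1  (mod 5)
⟦path⟧: +1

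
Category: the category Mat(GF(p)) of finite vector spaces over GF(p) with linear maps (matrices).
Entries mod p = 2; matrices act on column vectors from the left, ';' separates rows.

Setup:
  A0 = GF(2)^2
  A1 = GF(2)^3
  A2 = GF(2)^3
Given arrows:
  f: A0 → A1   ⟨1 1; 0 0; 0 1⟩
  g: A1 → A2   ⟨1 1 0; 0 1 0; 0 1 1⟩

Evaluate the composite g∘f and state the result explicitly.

  e0=(1,0) f→(1,0,0) g→(1,0,0)
  e1=(0,1) f→(1,0,1) g→(1,0,1)
result: ⟨1 1; 0 0; 0 1⟩

Answer: ⟨1 1; 0 0; 0 1⟩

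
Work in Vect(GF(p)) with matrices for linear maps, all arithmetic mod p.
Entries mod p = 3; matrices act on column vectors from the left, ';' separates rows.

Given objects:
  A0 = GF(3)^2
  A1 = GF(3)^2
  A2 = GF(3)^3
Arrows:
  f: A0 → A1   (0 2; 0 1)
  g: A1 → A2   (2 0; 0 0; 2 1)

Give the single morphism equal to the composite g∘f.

Answer: (0 1; 0 0; 0 2)

Trace:
  e0=[1,0] f→[0,0] g→[0,0,0]
  e1=[0,1] f→[2,1] g→[1,0,2]
composite: (0 1; 0 0; 0 2)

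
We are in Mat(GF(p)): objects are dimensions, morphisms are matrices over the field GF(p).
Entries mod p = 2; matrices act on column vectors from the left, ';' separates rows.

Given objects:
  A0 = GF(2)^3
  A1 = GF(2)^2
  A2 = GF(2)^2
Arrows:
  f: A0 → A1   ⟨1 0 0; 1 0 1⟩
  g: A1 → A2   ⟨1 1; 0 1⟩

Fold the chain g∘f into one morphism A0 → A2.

Answer: ⟨0 0 1; 1 0 1⟩

Work:
  e0=⟨1,0,0⟩ f→⟨1,1⟩ g→⟨0,1⟩
  e1=⟨0,1,0⟩ f→⟨0,0⟩ g→⟨0,0⟩
  e2=⟨0,0,1⟩ f→⟨0,1⟩ g→⟨1,1⟩
composite: ⟨0 0 1; 1 0 1⟩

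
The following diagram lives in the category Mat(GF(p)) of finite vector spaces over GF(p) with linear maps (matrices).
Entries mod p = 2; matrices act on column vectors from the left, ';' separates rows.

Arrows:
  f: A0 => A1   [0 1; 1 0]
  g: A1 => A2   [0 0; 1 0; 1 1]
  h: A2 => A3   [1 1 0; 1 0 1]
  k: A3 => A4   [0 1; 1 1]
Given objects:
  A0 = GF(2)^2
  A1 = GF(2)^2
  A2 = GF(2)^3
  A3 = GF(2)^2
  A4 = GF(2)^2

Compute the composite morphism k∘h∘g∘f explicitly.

Answer: [1 1; 1 0]

Derivation:
  e0=(1,0) f=>(0,1) g=>(0,0,1) h=>(0,1) k=>(1,1)
  e1=(0,1) f=>(1,0) g=>(0,1,1) h=>(1,1) k=>(1,0)
⟦path⟧: [1 1; 1 0]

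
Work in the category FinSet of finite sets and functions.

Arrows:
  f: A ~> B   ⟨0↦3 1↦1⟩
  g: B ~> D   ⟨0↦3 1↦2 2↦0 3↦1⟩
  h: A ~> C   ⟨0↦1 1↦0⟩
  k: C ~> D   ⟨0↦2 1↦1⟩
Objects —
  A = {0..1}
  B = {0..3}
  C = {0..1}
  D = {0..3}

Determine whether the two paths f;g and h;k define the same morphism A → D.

Answer: COMMUTES

Work:
1) trace f;g:
  0 f~>3 g~>1
  1 f~>1 g~>2
  result₁ = ⟨0↦1 1↦2⟩
2) trace h;k:
  0 h~>1 k~>1
  1 h~>0 k~>2
  result₂ = ⟨0↦1 1↦2⟩
Equal? equal; square commutes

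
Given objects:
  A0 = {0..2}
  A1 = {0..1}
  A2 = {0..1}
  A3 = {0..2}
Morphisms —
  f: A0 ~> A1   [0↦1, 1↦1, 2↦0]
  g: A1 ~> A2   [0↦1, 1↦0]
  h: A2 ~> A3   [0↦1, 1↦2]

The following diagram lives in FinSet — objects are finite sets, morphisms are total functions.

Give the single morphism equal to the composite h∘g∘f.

  0 f~>1 g~>0 h~>1
  1 f~>1 g~>0 h~>1
  2 f~>0 g~>1 h~>2
composite: [0↦1, 1↦1, 2↦2]

Answer: [0↦1, 1↦1, 2↦2]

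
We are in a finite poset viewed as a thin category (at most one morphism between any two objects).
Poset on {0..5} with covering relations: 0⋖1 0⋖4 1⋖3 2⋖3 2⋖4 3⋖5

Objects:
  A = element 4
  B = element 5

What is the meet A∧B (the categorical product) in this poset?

Answer: NO MEET EXISTS

Work:
{x : x≤A ∧ x≤B} = {0,2}  (A=4, B=5)
  maximal lower bounds 0 and 2 are incomparable: neither 0≤2 nor 2≤0
→ no greatest lower bound exists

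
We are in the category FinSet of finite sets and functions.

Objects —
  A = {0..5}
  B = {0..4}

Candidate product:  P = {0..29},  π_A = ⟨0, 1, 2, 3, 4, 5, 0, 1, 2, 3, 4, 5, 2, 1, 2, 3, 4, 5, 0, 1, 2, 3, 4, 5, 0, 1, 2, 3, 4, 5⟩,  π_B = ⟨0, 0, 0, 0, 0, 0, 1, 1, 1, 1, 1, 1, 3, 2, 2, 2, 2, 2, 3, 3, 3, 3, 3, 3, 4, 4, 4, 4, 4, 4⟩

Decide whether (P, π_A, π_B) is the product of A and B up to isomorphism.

|A|·|B| = 6·5 = 30;  |P| = 30
Check the pairing map k ↦ (π_A(k), π_B(k)):
  0 : (0,0)
  1 : (1,0)
  2 : (2,0)
  3 : (3,0)
  4 : (4,0)
  5 : (5,0)
  6 : (0,1)
  7 : (1,1)
  8 : (2,1)
  9 : (3,1)
  10 : (4,1)
  11 : (5,1)
  12 : (2,3)
  13 : (1,2)
  14 : (2,2)
  15 : (3,2)
  16 : (4,2)
  17 : (5,2)
  18 : (0,3)
  19 : (1,3)
  20 : (2,3)  ✗ repeats pair of k=12
  21 : (3,3)
  22 : (4,3)
  23 : (5,3)
  24 : (0,4)
  25 : (1,4)
  26 : (2,4)
  27 : (3,4)
  28 : (4,4)
  29 : (5,4)
distinct pairs in image: 29 / 30 needed
  → (2,3) hit at k=12 and k=20

Answer: NOT A VALID PRODUCT — duplicate pair at indices 20,12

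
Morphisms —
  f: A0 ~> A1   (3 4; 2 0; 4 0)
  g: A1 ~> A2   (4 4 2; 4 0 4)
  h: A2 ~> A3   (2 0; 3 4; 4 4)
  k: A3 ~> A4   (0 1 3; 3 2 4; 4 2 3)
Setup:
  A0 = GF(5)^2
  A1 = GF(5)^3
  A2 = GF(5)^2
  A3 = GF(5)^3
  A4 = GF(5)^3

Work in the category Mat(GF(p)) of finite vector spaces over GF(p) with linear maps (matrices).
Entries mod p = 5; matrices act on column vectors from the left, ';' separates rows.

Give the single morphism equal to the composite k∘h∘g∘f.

  e0=(1,0) f~>(3,2,4) g~>(3,3) h~>(1,1,4) k~>(3,1,3)
  e1=(0,1) f~>(4,0,0) g~>(1,1) h~>(2,2,3) k~>(1,2,1)
result: (3 1; 1 2; 3 1)

Answer: (3 1; 1 2; 3 1)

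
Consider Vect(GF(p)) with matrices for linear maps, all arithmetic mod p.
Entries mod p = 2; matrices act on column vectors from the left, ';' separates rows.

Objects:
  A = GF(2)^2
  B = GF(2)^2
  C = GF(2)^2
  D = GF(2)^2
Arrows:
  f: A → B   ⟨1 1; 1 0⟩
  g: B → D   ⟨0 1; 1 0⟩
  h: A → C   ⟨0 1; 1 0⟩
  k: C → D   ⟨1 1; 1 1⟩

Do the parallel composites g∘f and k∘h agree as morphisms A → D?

Answer: DOES NOT COMMUTE

Work:
Along f;g (path 1):
  e0=(1,0) f→(1,1) g→(1,1)
  e1=(0,1) f→(1,0) g→(0,1)
  ⟦path⟧₁ = ⟨1 0; 1 1⟩
Along h;k (path 2):
  e0=(1,0) h→(0,1) k→(1,1)
  e1=(0,1) h→(1,0) k→(1,1)
  ⟦path⟧₂ = ⟨1 1; 1 1⟩
Equal? distinct morphisms ✗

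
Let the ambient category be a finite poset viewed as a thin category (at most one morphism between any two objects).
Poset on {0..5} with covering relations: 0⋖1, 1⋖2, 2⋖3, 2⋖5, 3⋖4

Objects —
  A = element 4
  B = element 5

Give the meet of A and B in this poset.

Common predecessors of 4,5: {0,1,2}
  0 ⊑ 2
  1 ⊑ 2
  2 ⊑ 2
glb = 2

Answer: A∧B = 2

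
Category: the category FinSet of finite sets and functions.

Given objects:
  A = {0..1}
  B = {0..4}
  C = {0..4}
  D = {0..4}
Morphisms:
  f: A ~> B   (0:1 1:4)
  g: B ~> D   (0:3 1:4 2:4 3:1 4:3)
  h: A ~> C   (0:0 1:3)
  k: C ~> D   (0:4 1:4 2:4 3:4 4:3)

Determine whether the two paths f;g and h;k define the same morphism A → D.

Answer: DOES NOT COMMUTE

Work:
Along f;g (path 1):
  0 f~>1 g~>4
  1 f~>4 g~>3
  composite₁ = (0:4 1:3)
Along h;k (path 2):
  0 h~>0 k~>4
  1 h~>3 k~>4
  composite₂ = (0:4 1:4)
Equal? NO — does not commute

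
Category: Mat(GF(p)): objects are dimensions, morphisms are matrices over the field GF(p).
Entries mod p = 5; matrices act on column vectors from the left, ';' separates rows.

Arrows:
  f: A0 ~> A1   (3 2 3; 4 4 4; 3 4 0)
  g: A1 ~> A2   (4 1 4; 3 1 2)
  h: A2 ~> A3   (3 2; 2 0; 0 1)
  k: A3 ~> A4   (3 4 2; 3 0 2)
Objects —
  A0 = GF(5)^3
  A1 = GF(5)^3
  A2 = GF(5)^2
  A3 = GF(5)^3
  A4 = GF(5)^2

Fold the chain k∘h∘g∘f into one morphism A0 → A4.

Answer: (3 0 1; 4 1 3)

Derivation:
  e0=(1,0,0) f~>(3,4,3) g~>(3,4) h~>(2,1,4) k~>(3,4)
  e1=(0,1,0) f~>(2,4,4) g~>(3,3) h~>(0,1,3) k~>(0,1)
  e2=(0,0,1) f~>(3,4,0) g~>(1,3) h~>(4,2,3) k~>(1,3)
composite: (3 0 1; 4 1 3)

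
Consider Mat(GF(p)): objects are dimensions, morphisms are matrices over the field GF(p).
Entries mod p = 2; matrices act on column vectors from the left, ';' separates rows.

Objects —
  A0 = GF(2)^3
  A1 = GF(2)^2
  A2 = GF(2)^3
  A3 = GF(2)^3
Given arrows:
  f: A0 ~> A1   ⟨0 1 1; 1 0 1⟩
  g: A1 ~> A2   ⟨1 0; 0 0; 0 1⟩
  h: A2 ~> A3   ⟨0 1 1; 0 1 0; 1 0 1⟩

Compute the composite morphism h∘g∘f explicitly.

Answer: ⟨1 0 1; 0 0 0; 1 1 0⟩

Derivation:
  e0=(1,0,0) f~>(0,1) g~>(0,0,1) h~>(1,0,1)
  e1=(0,1,0) f~>(1,0) g~>(1,0,0) h~>(0,0,1)
  e2=(0,0,1) f~>(1,1) g~>(1,0,1) h~>(1,0,0)
result: ⟨1 0 1; 0 0 0; 1 1 0⟩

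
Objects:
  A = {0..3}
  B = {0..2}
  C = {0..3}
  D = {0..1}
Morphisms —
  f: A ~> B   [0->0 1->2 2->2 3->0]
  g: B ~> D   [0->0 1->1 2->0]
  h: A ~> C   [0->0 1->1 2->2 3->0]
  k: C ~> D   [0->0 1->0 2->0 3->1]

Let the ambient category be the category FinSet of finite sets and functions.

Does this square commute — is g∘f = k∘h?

Answer: COMMUTES

Work:
Along f;g (path 1):
  0 f~>0 g~>0
  1 f~>2 g~>0
  2 f~>2 g~>0
  3 f~>0 g~>0
  ⟦path⟧₁ = [0->0 1->0 2->0 3->0]
Along h;k (path 2):
  0 h~>0 k~>0
  1 h~>1 k~>0
  2 h~>2 k~>0
  3 h~>0 k~>0
  ⟦path⟧₂ = [0->0 1->0 2->0 3->0]
Equal? same morphism ✓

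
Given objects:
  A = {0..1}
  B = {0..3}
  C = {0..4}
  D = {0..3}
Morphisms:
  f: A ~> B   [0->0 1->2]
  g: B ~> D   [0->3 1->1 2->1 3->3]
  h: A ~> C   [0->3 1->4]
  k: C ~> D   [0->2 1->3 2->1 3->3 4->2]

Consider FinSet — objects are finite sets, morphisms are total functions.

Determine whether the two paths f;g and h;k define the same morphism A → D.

Answer: DOES NOT COMMUTE

Trace:
Path 1 = f;g:
  0 f~>0 g~>3
  1 f~>2 g~>1
  composite₁ = [0->3 1->1]
Path 2 = h;k:
  0 h~>3 k~>3
  1 h~>4 k~>2
  composite₂ = [0->3 1->2]
Equal? distinct morphisms ✗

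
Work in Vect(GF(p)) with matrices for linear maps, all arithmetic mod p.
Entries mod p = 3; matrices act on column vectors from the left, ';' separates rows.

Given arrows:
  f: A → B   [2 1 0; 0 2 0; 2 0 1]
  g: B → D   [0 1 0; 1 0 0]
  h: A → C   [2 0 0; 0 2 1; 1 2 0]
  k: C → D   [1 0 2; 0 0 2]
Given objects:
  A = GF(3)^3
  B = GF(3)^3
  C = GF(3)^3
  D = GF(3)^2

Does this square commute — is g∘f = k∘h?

Answer: DOES NOT COMMUTE

Derivation:
Path 1 = f;g:
  e0=[1,0,0] f→[2,0,2] g→[0,2]
  e1=[0,1,0] f→[1,2,0] g→[2,1]
  e2=[0,0,1] f→[0,0,1] g→[0,0]
  result₁ = [0 2 0; 2 1 0]
Path 2 = h;k:
  e0=[1,0,0] h→[2,0,1] k→[1,2]
  e1=[0,1,0] h→[0,2,2] k→[1,1]
  e2=[0,0,1] h→[0,1,0] k→[0,0]
  result₂ = [1 1 0; 2 1 0]
Equal? distinct morphisms ✗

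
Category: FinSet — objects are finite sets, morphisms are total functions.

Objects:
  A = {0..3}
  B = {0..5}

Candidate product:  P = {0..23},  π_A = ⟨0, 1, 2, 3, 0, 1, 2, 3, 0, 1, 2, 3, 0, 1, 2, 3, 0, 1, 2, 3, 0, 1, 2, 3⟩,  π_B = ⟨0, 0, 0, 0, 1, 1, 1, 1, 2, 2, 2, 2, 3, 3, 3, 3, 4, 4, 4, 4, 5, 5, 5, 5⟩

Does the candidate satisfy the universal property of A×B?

|A|·|B| = 4·6 = 24;  |P| = 24
Check the pairing map k ↦ (π_A(k), π_B(k)):
  0 -> (0,0)
  1 -> (1,0)
  2 -> (2,0)
  3 -> (3,0)
  4 -> (0,1)
  5 -> (1,1)
  6 -> (2,1)
  7 -> (3,1)
  8 -> (0,2)
  9 -> (1,2)
  10 -> (2,2)
  11 -> (3,2)
  12 -> (0,3)
  13 -> (1,3)
  14 -> (2,3)
  15 -> (3,3)
  16 -> (0,4)
  17 -> (1,4)
  18 -> (2,4)
  19 -> (3,4)
  20 -> (0,5)
  21 -> (1,5)
  22 -> (2,5)
  23 -> (3,5)
distinct pairs in image: 24 / 24 needed
  → bijection onto A×B; projections well-typed.

Answer: VALID PRODUCT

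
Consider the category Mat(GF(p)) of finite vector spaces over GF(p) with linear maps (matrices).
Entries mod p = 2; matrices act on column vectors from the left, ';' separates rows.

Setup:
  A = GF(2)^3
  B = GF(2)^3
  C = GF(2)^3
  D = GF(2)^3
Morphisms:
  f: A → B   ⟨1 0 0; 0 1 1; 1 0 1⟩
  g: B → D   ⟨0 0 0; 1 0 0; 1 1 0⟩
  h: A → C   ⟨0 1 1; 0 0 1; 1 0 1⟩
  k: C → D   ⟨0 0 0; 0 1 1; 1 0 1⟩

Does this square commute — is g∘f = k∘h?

Answer: DOES NOT COMMUTE

Work:
1) trace f;g:
  e0=(1,0,0) f→(1,0,1) g→(0,1,1)
  e1=(0,1,0) f→(0,1,0) g→(0,0,1)
  e2=(0,0,1) f→(0,1,1) g→(0,0,1)
  ⟦path⟧₁ = ⟨0 0 0; 1 0 0; 1 1 1⟩
2) trace h;k:
  e0=(1,0,0) h→(0,0,1) k→(0,1,1)
  e1=(0,1,0) h→(1,0,0) k→(0,0,1)
  e2=(0,0,1) h→(1,1,1) k→(0,0,0)
  ⟦path⟧₂ = ⟨0 0 0; 1 0 0; 1 1 0⟩
Equal? distinct morphisms ✗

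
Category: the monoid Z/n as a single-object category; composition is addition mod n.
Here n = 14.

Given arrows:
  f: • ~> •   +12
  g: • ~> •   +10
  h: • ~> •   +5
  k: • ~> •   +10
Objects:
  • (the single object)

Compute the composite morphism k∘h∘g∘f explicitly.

Answer: +9

Trace:
  0 +12≡12 +10≡8 +5≡13 +10≡9  (mod 14)
result: +9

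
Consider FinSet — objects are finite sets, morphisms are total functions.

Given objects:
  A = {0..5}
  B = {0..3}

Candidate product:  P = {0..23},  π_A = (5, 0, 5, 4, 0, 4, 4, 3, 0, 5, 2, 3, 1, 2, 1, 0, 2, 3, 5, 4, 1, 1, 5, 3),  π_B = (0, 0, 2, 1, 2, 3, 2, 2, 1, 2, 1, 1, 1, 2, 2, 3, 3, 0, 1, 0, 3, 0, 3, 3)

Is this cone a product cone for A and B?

Answer: NOT A VALID PRODUCT — duplicate pair at indices 2,9

Work:
|A|·|B| = 6·4 = 24;  |P| = 24
Check the pairing map k ↦ (π_A(k), π_B(k)):
  0 : (5,0)
  1 : (0,0)
  2 : (5,2)
  3 : (4,1)
  4 : (0,2)
  5 : (4,3)
  6 : (4,2)
  7 : (3,2)
  8 : (0,1)
  9 : (5,2)  ✗ repeats pair of k=2
  10 : (2,1)
  11 : (3,1)
  12 : (1,1)
  13 : (2,2)
  14 : (1,2)
  15 : (0,3)
  16 : (2,3)
  17 : (3,0)
  18 : (5,1)
  19 : (4,0)
  20 : (1,3)
  21 : (1,0)
  22 : (5,3)
  23 : (3,3)
distinct pairs in image: 23 / 24 needed
  → (5,2) hit at k=2 and k=9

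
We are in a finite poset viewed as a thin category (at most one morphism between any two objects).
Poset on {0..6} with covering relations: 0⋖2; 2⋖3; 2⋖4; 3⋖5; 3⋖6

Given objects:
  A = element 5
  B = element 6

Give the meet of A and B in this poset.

Answer: A∧B = 3

Trace:
{x : x≤A ∧ x≤B} = {0,2,3}  (A=5, B=6)
  0 ≤ 3
  2 ≤ 3
  3 ≤ 3
glb = 3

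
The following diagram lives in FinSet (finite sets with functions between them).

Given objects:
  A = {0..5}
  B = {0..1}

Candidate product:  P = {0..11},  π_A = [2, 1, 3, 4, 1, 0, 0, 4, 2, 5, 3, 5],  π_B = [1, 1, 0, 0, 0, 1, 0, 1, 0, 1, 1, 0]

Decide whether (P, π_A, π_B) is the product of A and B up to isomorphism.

|A|·|B| = 6·2 = 12;  |P| = 12
Check the pairing map k ↦ (π_A(k), π_B(k)):
  0 -> (2,1)
  1 -> (1,1)
  2 -> (3,0)
  3 -> (4,0)
  4 -> (1,0)
  5 -> (0,1)
  6 -> (0,0)
  7 -> (4,1)
  8 -> (2,0)
  9 -> (5,1)
  10 -> (3,1)
  11 -> (5,0)
distinct pairs in image: 12 / 12 needed
  → bijection onto A×B; projections well-typed.

Answer: VALID PRODUCT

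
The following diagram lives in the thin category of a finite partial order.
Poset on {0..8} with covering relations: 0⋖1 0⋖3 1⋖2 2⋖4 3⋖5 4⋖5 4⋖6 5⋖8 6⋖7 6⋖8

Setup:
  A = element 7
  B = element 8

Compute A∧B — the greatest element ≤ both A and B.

Answer: A∧B = 6

Derivation:
{x : x⊑A ∧ x⊑B} = {0,1,2,4,6}  (A=7, B=8)
  0 ⊑ 6
  1 ⊑ 6
  2 ⊑ 6
  4 ⊑ 6
  6 ⊑ 6
glb = 6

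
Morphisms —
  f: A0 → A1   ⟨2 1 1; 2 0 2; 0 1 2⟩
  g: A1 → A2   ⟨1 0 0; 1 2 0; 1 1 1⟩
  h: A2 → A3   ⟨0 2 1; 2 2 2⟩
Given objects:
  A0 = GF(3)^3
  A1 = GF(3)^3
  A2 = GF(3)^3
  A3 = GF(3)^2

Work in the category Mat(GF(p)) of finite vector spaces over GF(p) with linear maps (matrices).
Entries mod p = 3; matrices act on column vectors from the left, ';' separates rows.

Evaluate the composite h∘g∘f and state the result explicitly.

Answer: ⟨1 1 0; 0 2 1⟩

Work:
  e0=⟨1,0,0⟩ f→⟨2,2,0⟩ g→⟨2,0,1⟩ h→⟨1,0⟩
  e1=⟨0,1,0⟩ f→⟨1,0,1⟩ g→⟨1,1,2⟩ h→⟨1,2⟩
  e2=⟨0,0,1⟩ f→⟨1,2,2⟩ g→⟨1,2,2⟩ h→⟨0,1⟩
composite: ⟨1 1 0; 0 2 1⟩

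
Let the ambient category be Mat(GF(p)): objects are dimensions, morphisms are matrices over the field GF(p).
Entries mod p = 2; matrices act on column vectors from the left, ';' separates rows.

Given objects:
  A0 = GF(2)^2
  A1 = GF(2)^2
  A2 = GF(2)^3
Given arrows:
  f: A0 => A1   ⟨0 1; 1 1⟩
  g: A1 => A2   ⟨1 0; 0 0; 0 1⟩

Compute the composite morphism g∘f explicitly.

  e0=⟨1,0⟩ f=>⟨0,1⟩ g=>⟨0,0,1⟩
  e1=⟨0,1⟩ f=>⟨1,1⟩ g=>⟨1,0,1⟩
composite: ⟨0 1; 0 0; 1 1⟩

Answer: ⟨0 1; 0 0; 1 1⟩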